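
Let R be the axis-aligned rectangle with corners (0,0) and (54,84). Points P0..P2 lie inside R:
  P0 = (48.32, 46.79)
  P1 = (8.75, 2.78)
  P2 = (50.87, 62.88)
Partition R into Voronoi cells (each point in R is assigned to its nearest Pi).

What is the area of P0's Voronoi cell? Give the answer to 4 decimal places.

1. box [0,54]×[0,84]: [(0, 0) (54, 0) (54, 84) (0, 84)]
2. ⊥bis P0·P1 via (28.535,24.785): [(0, 50.4412) (54, 1.8891) (54, 84) (0, 84)]  |A|=3123.0825
3. ⊥bis P0·P2 via (49.595,54.835): [(0, 62.695) (0, 50.4412) (54, 1.8891) (54, 54.1369)]  |A|=1741.543
4. canonical 4-gon: [(0, 62.695) (0, 50.4412) (54, 1.8891) (54, 54.1369)]
5. shoelace: 1741.543

Area of P0's cell: 1741.5430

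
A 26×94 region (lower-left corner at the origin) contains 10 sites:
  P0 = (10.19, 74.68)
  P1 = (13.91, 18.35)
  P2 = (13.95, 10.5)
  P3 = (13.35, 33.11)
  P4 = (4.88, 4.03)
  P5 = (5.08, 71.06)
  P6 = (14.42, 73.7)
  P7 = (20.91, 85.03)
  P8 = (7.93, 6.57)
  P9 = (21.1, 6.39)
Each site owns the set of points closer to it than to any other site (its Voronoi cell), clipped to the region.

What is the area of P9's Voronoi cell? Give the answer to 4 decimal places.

Area of P9's cell: 137.4708

1. box [0,26]×[0,94]: [(0, 0) (26, 0) (26, 94) (0, 94)]
2. ⊥bis P9·P0 via (15.645,40.535): [(0, 38.0356) (0, 0) (26, 0) (26, 42.1893)]  |A|=1042.9233
3. ⊥bis P9·P1 via (17.505,12.37): [(0, 1.8465) (0, 0) (26, 0) (26, 17.4769)]  |A|=251.2049
4. ⊥bis P9·P2 via (17.525,8.445): [(20.9831, 14.4609) (12.6706, 0) (26, 0) (26, 17.4769)]  |A|=140.2177
5. ⊥bis P9·P3 via (17.225,19.75): [(20.9831, 14.4609) (12.6706, 0) (26, 0) (26, 17.4769)]  |A|=140.2177
6. ⊥bis P9·P4 via (12.99,5.21): [(20.9831, 14.4609) (13.5304, 1.4958) (13.7481, 0) (26, 0) (26, 17.4769)]  |A|=139.4119
7. ⊥bis P9·P5 via (13.09,38.725): [(20.9831, 14.4609) (13.5304, 1.4958) (13.7481, 0) (26, 0) (26, 17.4769)]  |A|=139.4119
8. ⊥bis P9·P6 via (17.76,40.045): [(20.9831, 14.4609) (13.5304, 1.4958) (13.7481, 0) (26, 0) (26, 17.4769)]  |A|=139.4119
9. ⊥bis P9·P7 via (21.005,45.71): [(20.9831, 14.4609) (13.5304, 1.4958) (13.7481, 0) (26, 0) (26, 17.4769)]  |A|=139.4119
10. ⊥bis P9·P8 via (14.515,6.48): [(20.9831, 14.4609) (14.4692, 3.1289) (14.4264, 0) (26, 0) (26, 17.4769)]  |A|=137.4708
11. canonical 5-gon: [(20.9831, 14.4609) (14.4692, 3.1289) (14.4264, 0) (26, 0) (26, 17.4769)]
12. shoelace: 137.4708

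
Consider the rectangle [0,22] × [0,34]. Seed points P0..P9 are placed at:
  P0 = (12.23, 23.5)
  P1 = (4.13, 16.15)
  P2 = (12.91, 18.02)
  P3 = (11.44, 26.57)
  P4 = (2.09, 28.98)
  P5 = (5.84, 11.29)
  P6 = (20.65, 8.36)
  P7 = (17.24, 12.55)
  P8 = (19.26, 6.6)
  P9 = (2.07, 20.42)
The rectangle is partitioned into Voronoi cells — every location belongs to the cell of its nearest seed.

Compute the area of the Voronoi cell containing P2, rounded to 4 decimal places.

Area of P2's cell: 68.9678

1. box [0,22]×[0,34]: [(0, 0) (22, 0) (22, 34) (0, 34)]
2. ⊥bis P2·P0 via (12.57,20.76): [(0, 19.2002) (0, 0) (22, 0) (22, 21.9301)]  |A|=452.434
3. ⊥bis P2·P1 via (8.52,17.085): [(7.8617, 20.1758) (12.1588, 0) (22, 0) (22, 21.9301)]  |A|=254.3038
4. ⊥bis P2·P3 via (12.175,22.295): [(7.8617, 20.1758) (12.1588, 0) (22, 0) (22, 21.9301)]  |A|=254.3038
5. ⊥bis P2·P4 via (7.5,23.5): [(7.8617, 20.1758) (12.1588, 0) (22, 0) (22, 21.9301)]  |A|=254.3038
6. ⊥bis P2·P5 via (9.375,14.655): [(7.8617, 20.1758) (8.9403, 15.1117) (22, 1.3922) (22, 21.9301)]  |A|=170.8548
7. ⊥bis P2·P6 via (16.78,13.19): [(7.8617, 20.1758) (8.9403, 15.1117) (13.3702, 10.4579) (22, 17.3725) (22, 21.9301)]  |A|=101.9016
8. ⊥bis P2·P7 via (15.075,15.285): [(7.8617, 20.1758) (8.9403, 15.1117) (11.4824, 12.4411) (22, 20.7668) (22, 21.9301)]  |A|=68.9678
9. ⊥bis P2·P8 via (16.085,12.31): [(7.8617, 20.1758) (8.9403, 15.1117) (11.4824, 12.4411) (22, 20.7668) (22, 21.9301)]  |A|=68.9678
10. ⊥bis P2·P9 via (7.49,19.22): [(7.8617, 20.1758) (8.9403, 15.1117) (11.4824, 12.4411) (22, 20.7668) (22, 21.9301)]  |A|=68.9678
11. canonical 5-gon: [(7.8617, 20.1758) (8.9403, 15.1117) (11.4824, 12.4411) (22, 20.7668) (22, 21.9301)]
12. shoelace: 68.9678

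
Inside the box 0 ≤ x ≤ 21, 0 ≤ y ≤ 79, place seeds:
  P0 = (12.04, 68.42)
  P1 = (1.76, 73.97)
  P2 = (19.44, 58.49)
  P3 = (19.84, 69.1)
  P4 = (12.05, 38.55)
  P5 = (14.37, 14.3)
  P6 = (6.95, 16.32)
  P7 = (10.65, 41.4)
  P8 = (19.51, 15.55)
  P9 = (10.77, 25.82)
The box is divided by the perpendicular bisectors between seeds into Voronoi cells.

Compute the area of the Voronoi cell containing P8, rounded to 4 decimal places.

Area of P8's cell: 75.4850

1. box [0,21]×[0,79]: [(0, 0) (21, 0) (21, 79) (0, 79)]
2. ⊥bis P8·P0 via (15.775,41.985): [(0, 39.7562) (0, 0) (21, 0) (21, 42.7232)]  |A|=866.0336
3. ⊥bis P8·P1 via (10.635,44.76): [(0, 39.7562) (0, 0) (21, 0) (21, 42.7232)]  |A|=866.0336
4. ⊥bis P8·P2 via (19.475,37.02): [(0, 36.9883) (0, 0) (21, 0) (21, 37.0225)]  |A|=777.1128
5. ⊥bis P8·P3 via (19.675,42.325): [(0, 36.9883) (0, 0) (21, 0) (21, 37.0225)]  |A|=777.1128
6. ⊥bis P8·P4 via (15.78,27.05): [(0, 21.9318) (0, 0) (21, 0) (21, 28.7431)]  |A|=532.0863
7. ⊥bis P8·P5 via (16.94,14.925): [(14.1221, 26.5123) (20.5696, 0) (21, 0) (21, 28.7431)]  |A|=104.5514
8. ⊥bis P8·P6 via (13.23,15.935): [(14.1221, 26.5123) (20.5696, 0) (21, 0) (21, 28.7431)]  |A|=104.5514
9. ⊥bis P8·P7 via (15.08,28.475): [(14.1221, 26.5123) (20.5696, 0) (21, 0) (21, 28.7431)]  |A|=104.5514
10. ⊥bis P8·P9 via (15.14,20.685): [(15.4708, 20.9665) (20.5696, 0) (21, 0) (21, 25.672)]  |A|=75.485
11. canonical 4-gon: [(15.4708, 20.9665) (20.5696, 0) (21, 0) (21, 25.672)]
12. shoelace: 75.485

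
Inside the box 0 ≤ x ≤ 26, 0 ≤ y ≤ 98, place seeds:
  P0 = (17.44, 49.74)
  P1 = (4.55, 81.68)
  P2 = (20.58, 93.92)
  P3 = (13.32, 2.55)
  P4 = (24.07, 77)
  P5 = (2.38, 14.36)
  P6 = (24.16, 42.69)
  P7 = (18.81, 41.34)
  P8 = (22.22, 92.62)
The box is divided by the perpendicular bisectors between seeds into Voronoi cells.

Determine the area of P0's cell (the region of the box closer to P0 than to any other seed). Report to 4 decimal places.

Area of P0's cell: 482.9252

1. box [0,26]×[0,98]: [(0, 0) (26, 0) (26, 98) (0, 98)]
2. ⊥bis P0·P1 via (10.995,65.71): [(0, 61.2728) (0, 0) (26, 0) (26, 71.7656)]  |A|=1729.4981
3. ⊥bis P0·P2 via (19.01,71.83): [(25.0891, 71.3979) (0, 61.2728) (0, 0) (26, 0) (26, 71.3332)]  |A|=1729.3011
4. ⊥bis P0·P3 via (15.38,26.145): [(25.0891, 71.3979) (0, 61.2728) (0, 27.4878) (26, 25.2178) (26, 71.3332)]  |A|=1044.1286
5. ⊥bis P0·P4 via (20.755,63.37): [(11.0472, 65.7311) (0, 61.2728) (0, 27.4878) (26, 25.2178) (26, 62.0943)]  |A|=972.0197
6. ⊥bis P0·P5 via (9.91,32.05): [(11.0472, 65.7311) (0, 61.2728) (0, 36.2683) (25.9505, 25.2221) (26, 25.2178) (26, 62.0943)]  |A|=858.0897
7. ⊥bis P0·P6 via (20.8,46.215): [(11.0472, 65.7311) (0, 61.2728) (0, 36.2683) (7.1652, 33.2184) (26, 51.1716) (26, 62.0943)]  |A|=613.5146
8. ⊥bis P0·P7 via (18.125,45.54): [(11.0472, 65.7311) (0, 61.2728) (0, 42.5839) (20.4979, 45.927) (26, 51.1716) (26, 62.0943)]  |A|=482.9252
9. ⊥bis P0·P8 via (19.83,71.18): [(11.0472, 65.7311) (0, 61.2728) (0, 42.5839) (20.4979, 45.927) (26, 51.1716) (26, 62.0943)]  |A|=482.9252
10. canonical 6-gon: [(11.0472, 65.7311) (0, 61.2728) (0, 42.5839) (20.4979, 45.927) (26, 51.1716) (26, 62.0943)]
11. shoelace: 482.9252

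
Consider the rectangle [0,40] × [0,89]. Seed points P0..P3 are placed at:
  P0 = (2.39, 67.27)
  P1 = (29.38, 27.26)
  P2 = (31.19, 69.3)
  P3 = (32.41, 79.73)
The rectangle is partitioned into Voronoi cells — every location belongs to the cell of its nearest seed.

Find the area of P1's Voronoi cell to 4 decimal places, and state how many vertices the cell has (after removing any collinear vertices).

1. box [0,40]×[0,89]: [(0, 0) (40, 0) (40, 89) (0, 89)]
2. ⊥bis P1·P0 via (15.885,47.265): [(0, 36.5493) (0, 0) (40, 0) (40, 63.5325)]  |A|=2001.6361
3. ⊥bis P1·P2 via (30.285,48.28): [(18.1633, 48.8019) (0, 36.5493) (0, 0) (40, 0) (40, 47.8617)]  |A|=1830.5367
4. ⊥bis P1·P3 via (30.895,53.495): [(18.1633, 48.8019) (0, 36.5493) (0, 0) (40, 0) (40, 47.8617)]  |A|=1830.5367
5. canonical 5-gon: [(18.1633, 48.8019) (0, 36.5493) (0, 0) (40, 0) (40, 47.8617)]
6. shoelace: 1830.5367

Area of P1's cell: 1830.5367 (5 vertices)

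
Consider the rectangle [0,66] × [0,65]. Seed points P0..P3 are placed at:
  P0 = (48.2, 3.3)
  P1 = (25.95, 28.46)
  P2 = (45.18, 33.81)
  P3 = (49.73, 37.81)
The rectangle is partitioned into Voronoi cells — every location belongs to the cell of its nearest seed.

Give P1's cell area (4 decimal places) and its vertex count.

1. box [0,66]×[0,65]: [(0, 0) (66, 0) (66, 65) (0, 65)]
2. ⊥bis P1·P0 via (37.075,15.88): [(0, 0) (19.1181, 0) (66, 41.4595) (66, 65) (0, 65)]  |A|=3318.1492
3. ⊥bis P1·P2 via (35.565,31.135): [(0, 0) (19.1181, 0) (39.2693, 17.8205) (26.1434, 65) (0, 65)]  |A|=2063.3137
4. ⊥bis P1·P3 via (37.84,33.135): [(0, 0) (19.1181, 0) (39.2693, 17.8205) (28.1573, 57.7611) (25.3111, 65) (0, 65)]  |A|=2060.3013
5. canonical 6-gon: [(0, 0) (19.1181, 0) (39.2693, 17.8205) (28.1573, 57.7611) (25.3111, 65) (0, 65)]
6. shoelace: 2060.3013

Area of P1's cell: 2060.3013 (6 vertices)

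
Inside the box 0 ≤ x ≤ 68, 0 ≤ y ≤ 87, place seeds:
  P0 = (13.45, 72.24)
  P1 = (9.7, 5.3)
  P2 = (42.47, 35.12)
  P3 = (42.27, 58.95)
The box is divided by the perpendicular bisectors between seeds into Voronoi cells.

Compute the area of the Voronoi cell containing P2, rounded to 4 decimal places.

1. box [0,68]×[0,87]: [(0, 0) (68, 0) (68, 87) (0, 87)]
2. ⊥bis P2·P0 via (27.96,53.68): [(0, 31.8212) (0, 0) (68, 0) (68, 84.9828)]  |A|=3971.3363
3. ⊥bis P2·P1 via (26.085,20.21): [(9.068, 38.9104) (44.4757, 0) (68, 0) (68, 84.9828)]  |A|=2961.7751
4. ⊥bis P2·P3 via (42.37,47.035): [(19.2116, 46.8406) (9.068, 38.9104) (44.4757, 0) (68, 0) (68, 47.2501)]  |A|=2041.3166
5. canonical 5-gon: [(19.2116, 46.8406) (9.068, 38.9104) (44.4757, 0) (68, 0) (68, 47.2501)]
6. shoelace: 2041.3166

Area of P2's cell: 2041.3166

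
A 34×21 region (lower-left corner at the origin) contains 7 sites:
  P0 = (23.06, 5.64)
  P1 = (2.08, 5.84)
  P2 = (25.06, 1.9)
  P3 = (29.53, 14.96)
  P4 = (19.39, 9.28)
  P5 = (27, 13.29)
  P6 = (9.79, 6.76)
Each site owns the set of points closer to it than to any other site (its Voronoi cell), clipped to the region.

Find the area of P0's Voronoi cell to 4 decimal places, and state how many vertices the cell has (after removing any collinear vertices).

Area of P0's cell: 55.3713 (5 vertices)

1. box [0,34]×[0,21]: [(0, 0) (34, 0) (34, 21) (0, 21)]
2. ⊥bis P0·P1 via (12.57,5.74): [(12.5153, 0) (34, 0) (34, 21) (12.7155, 21)]  |A|=449.0771
3. ⊥bis P0·P2 via (24.06,3.77): [(12.5153, 0) (17.0101, 0) (34, 9.0855) (34, 21) (12.7155, 21)]  |A|=371.8962
4. ⊥bis P0·P3 via (26.295,10.3): [(12.7034, 19.7354) (12.5153, 0) (17.0101, 0) (30.6359, 7.2865)]  |A|=194.4988
5. ⊥bis P0·P4 via (21.225,7.46): [(24.9606, 11.2264) (13.826, 0) (17.0101, 0) (30.6359, 7.2865)]  |A|=65.3915
6. ⊥bis P0·P5 via (25.03,9.465): [(23.8277, 10.0842) (13.826, 0) (17.0101, 0) (29.9608, 6.9255)]  |A|=57.7454
7. ⊥bis P0·P6 via (16.425,6.2): [(23.8277, 10.0842) (16.0948, 2.2875) (15.9017, 0) (17.0101, 0) (29.9608, 6.9255)]  |A|=55.3713
8. canonical 5-gon: [(23.8277, 10.0842) (16.0948, 2.2875) (15.9017, 0) (17.0101, 0) (29.9608, 6.9255)]
9. shoelace: 55.3713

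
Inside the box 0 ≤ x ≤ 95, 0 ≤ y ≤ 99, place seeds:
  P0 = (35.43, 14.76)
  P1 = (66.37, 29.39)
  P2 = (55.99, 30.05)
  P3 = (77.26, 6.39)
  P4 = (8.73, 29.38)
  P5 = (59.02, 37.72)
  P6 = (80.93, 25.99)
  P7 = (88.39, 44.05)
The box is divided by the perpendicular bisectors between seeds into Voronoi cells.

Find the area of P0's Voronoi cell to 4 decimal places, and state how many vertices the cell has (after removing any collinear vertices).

1. box [0,95]×[0,99]: [(0, 0) (95, 0) (95, 99) (0, 99)]
2. ⊥bis P0·P1 via (50.9,22.075): [(0, 0) (61.3382, 0) (14.526, 99) (0, 99)]  |A|=3755.2749
3. ⊥bis P0·P2 via (45.71,22.405): [(0, 83.8699) (0, 0) (61.3382, 0) (59.533, 3.8176)]  |A|=2613.5952
4. ⊥bis P0·P3 via (56.345,10.575): [(55.9555, 8.6282) (0, 83.8699) (0, 0) (54.229, 0)]  |A|=2580.4385
5. ⊥bis P0·P4 via (22.08,22.07): [(55.9555, 8.6282) (32.2062, 40.5631) (9.9952, 0) (54.229, 0)]  |A|=1027.1546
6. ⊥bis P0·P5 via (47.225,26.24): [(55.9555, 8.6282) (32.2062, 40.5631) (9.9952, 0) (54.229, 0)]  |A|=1027.1546
7. ⊥bis P0·P6 via (58.18,20.375): [(55.9555, 8.6282) (32.2062, 40.5631) (9.9952, 0) (54.229, 0)]  |A|=1027.1546
8. ⊥bis P0·P7 via (61.91,29.405): [(55.9555, 8.6282) (32.2062, 40.5631) (9.9952, 0) (54.229, 0)]  |A|=1027.1546
9. canonical 4-gon: [(55.9555, 8.6282) (32.2062, 40.5631) (9.9952, 0) (54.229, 0)]
10. shoelace: 1027.1546

Area of P0's cell: 1027.1546 (4 vertices)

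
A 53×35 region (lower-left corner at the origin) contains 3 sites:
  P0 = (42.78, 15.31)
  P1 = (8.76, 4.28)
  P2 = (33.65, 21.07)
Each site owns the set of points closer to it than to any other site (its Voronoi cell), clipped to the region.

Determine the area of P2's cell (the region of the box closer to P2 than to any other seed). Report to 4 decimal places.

Area of P2's cell: 697.5157

1. box [0,53]×[0,35]: [(0, 0) (53, 0) (53, 35) (0, 35)]
2. ⊥bis P2·P0 via (38.215,18.19): [(0, 0) (26.7392, 0) (48.8202, 35) (0, 35)]  |A|=1322.2891
3. ⊥bis P2·P1 via (21.205,12.675): [(28.1967, 2.3103) (48.8202, 35) (6.1453, 35)]  |A|=697.5157
4. canonical 3-gon: [(28.1967, 2.3103) (48.8202, 35) (6.1453, 35)]
5. shoelace: 697.5157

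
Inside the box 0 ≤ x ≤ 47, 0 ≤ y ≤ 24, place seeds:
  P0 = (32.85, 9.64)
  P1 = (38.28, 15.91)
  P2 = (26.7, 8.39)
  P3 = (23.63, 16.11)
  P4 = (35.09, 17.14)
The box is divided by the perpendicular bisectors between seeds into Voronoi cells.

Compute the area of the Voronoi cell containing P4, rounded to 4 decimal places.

1. box [0,47]×[0,24]: [(0, 0) (47, 0) (47, 24) (0, 24)]
2. ⊥bis P4·P0 via (33.97,13.39): [(0, 23.5357) (47, 9.4984) (47, 24) (0, 24)]  |A|=351.6991
3. ⊥bis P4·P1 via (36.685,16.525): [(0, 23.5357) (35.3207, 12.9866) (39.5672, 24) (0, 24)]  |A|=226.0843
4. ⊥bis P4·P2 via (30.895,12.765): [(28.5572, 15.0066) (35.3207, 12.9866) (39.5672, 24) (19.1779, 24)]  |A|=133.2177
5. ⊥bis P4·P3 via (29.36,16.625): [(29.5316, 14.7156) (35.3207, 12.9866) (39.5672, 24) (28.6972, 24)]  |A|=86.0107
6. canonical 4-gon: [(29.5316, 14.7156) (35.3207, 12.9866) (39.5672, 24) (28.6972, 24)]
7. shoelace: 86.0107

Area of P4's cell: 86.0107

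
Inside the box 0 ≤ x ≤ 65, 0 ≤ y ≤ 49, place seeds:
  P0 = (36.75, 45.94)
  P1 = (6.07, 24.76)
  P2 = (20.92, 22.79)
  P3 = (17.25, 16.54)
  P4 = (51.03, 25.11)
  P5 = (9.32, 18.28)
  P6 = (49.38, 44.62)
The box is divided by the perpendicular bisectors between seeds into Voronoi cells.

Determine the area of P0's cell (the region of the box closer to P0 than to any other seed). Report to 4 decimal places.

1. box [0,65]×[0,49]: [(0, 0) (65, 0) (65, 49) (0, 49)]
2. ⊥bis P0·P1 via (21.41,35.35): [(45.8139, 0) (65, 0) (65, 49) (11.9867, 49)]  |A|=1768.8843
3. ⊥bis P0·P2 via (28.835,34.365): [(16.0588, 43.1014) (65, 9.6353) (65, 49) (11.9867, 49)]  |A|=1119.6298
4. ⊥bis P0·P3 via (27,31.24): [(16.0588, 43.1014) (65, 9.6353) (65, 49) (11.9867, 49)]  |A|=1119.6298
5. ⊥bis P0·P4 via (43.89,35.525): [(16.0588, 43.1014) (35.525, 29.7904) (63.5458, 49) (11.9867, 49)]  |A|=525.5251
6. ⊥bis P0·P5 via (23.035,32.11): [(16.0588, 43.1014) (35.525, 29.7904) (63.5458, 49) (11.9867, 49)]  |A|=525.5251
7. ⊥bis P0·P6 via (43.065,45.28): [(16.0588, 43.1014) (35.525, 29.7904) (41.9031, 34.1629) (43.4538, 49) (11.9867, 49)]  |A|=376.4717
8. canonical 5-gon: [(16.0588, 43.1014) (35.525, 29.7904) (41.9031, 34.1629) (43.4538, 49) (11.9867, 49)]
9. shoelace: 376.4717

Area of P0's cell: 376.4717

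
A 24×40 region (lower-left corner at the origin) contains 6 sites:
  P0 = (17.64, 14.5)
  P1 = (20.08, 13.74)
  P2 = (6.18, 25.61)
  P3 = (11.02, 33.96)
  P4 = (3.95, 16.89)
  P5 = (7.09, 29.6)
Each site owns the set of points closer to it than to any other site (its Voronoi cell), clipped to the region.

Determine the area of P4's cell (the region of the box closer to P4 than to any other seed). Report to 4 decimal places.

1. box [0,24]×[0,40]: [(0, 0) (24, 0) (24, 40) (0, 40)]
2. ⊥bis P4·P0 via (10.795,15.695): [(0, 0) (8.055, 0) (15.0382, 40) (0, 40)]  |A|=461.8627
3. ⊥bis P4·P1 via (12.015,15.315): [(0, 0) (8.055, 0) (15.0382, 40) (0, 40)]  |A|=461.8627
4. ⊥bis P4·P2 via (5.065,21.25): [(0, 22.5453) (0, 0) (8.055, 0) (11.4785, 19.6099)]  |A|=208.371
5. ⊥bis P4·P3 via (7.485,25.425): [(0, 22.5453) (0, 0) (8.055, 0) (11.4785, 19.6099)]  |A|=208.371
6. ⊥bis P4·P5 via (5.52,23.245): [(0, 22.5453) (0, 0) (8.055, 0) (11.4785, 19.6099)]  |A|=208.371
7. canonical 4-gon: [(0, 22.5453) (0, 0) (8.055, 0) (11.4785, 19.6099)]
8. shoelace: 208.371

Area of P4's cell: 208.3710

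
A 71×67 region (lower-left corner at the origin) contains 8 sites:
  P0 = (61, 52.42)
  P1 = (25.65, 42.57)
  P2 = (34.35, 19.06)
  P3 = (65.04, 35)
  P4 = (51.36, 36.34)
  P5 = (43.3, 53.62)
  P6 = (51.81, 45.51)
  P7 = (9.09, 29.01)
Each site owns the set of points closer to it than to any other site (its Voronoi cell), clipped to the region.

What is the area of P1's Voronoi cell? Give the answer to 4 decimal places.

Area of P1's cell: 904.9055

1. box [0,71]×[0,67]: [(0, 0) (71, 0) (71, 67) (0, 67)]
2. ⊥bis P1·P0 via (43.325,47.495): [(0, 0) (56.5591, 0) (37.8901, 67) (0, 67)]  |A|=3164.048
3. ⊥bis P1·P2 via (30,30.815): [(0, 19.7133) (46.2928, 36.8442) (37.8901, 67) (0, 67)]  |A|=1665.8174
4. ⊥bis P1·P3 via (45.345,38.785): [(0, 19.7133) (44.8709, 36.3181) (45.5111, 39.6494) (37.8901, 67) (0, 67)]  |A|=1663.6175
5. ⊥bis P1·P4 via (38.505,39.455): [(0, 19.7133) (37.0429, 33.4213) (41.789, 53.0074) (37.8901, 67) (0, 67)]  |A|=1583.3558
6. ⊥bis P1·P5 via (34.475,48.095): [(0, 19.7133) (37.0429, 33.4213) (38.8899, 41.0432) (22.6393, 67) (0, 67)]  |A|=1341.818
7. ⊥bis P1·P6 via (38.73,44.04): [(0, 19.7133) (37.0429, 33.4213) (38.8899, 41.0432) (22.6393, 67) (0, 67)]  |A|=1341.818
8. ⊥bis P1·P7 via (17.37,35.79): [(0, 57.0029) (23.4335, 28.385) (37.0429, 33.4213) (38.8899, 41.0432) (22.6393, 67) (0, 67)]  |A|=904.9055
9. canonical 6-gon: [(0, 57.0029) (23.4335, 28.385) (37.0429, 33.4213) (38.8899, 41.0432) (22.6393, 67) (0, 67)]
10. shoelace: 904.9055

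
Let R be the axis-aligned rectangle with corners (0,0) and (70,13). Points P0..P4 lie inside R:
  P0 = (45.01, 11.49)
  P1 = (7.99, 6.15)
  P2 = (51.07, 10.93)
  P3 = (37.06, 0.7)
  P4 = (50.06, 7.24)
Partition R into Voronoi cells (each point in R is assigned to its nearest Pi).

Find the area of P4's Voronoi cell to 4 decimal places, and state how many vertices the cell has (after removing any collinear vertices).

1. box [0,70]×[0,13]: [(0, 0) (70, 0) (70, 13) (0, 13)]
2. ⊥bis P4·P0 via (47.535,9.365): [(39.6536, 0) (70, 0) (70, 13) (50.5942, 13)]  |A|=323.3898
3. ⊥bis P4·P1 via (29.025,6.695): [(39.6536, 0) (70, 0) (70, 13) (50.5942, 13)]  |A|=323.3898
4. ⊥bis P4·P2 via (50.565,9.085): [(47.9108, 9.8115) (39.6536, 0) (70, 0) (70, 3.7654)]  |A|=190.4593
5. ⊥bis P4·P3 via (43.56,3.97): [(47.9108, 9.8115) (43.3485, 4.3904) (45.5572, 0) (70, 0) (70, 3.7654)]  |A|=177.4995
6. canonical 5-gon: [(47.9108, 9.8115) (43.3485, 4.3904) (45.5572, 0) (70, 0) (70, 3.7654)]
7. shoelace: 177.4995

Area of P4's cell: 177.4995 (5 vertices)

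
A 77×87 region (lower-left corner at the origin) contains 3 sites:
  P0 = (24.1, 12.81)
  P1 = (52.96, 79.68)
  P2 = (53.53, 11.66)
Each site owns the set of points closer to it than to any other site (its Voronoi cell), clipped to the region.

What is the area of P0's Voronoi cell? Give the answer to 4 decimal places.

1. box [0,77]×[0,87]: [(0, 0) (77, 0) (77, 87) (0, 87)]
2. ⊥bis P0·P1 via (38.53,46.245): [(0, 62.8739) (0, 0) (77, 0) (77, 29.642)]  |A|=3561.862
3. ⊥bis P0·P2 via (38.815,12.235): [(40.1172, 45.56) (0, 62.8739) (0, 0) (38.3369, 0)]  |A|=2134.4774
4. canonical 4-gon: [(40.1172, 45.56) (0, 62.8739) (0, 0) (38.3369, 0)]
5. shoelace: 2134.4774

Area of P0's cell: 2134.4774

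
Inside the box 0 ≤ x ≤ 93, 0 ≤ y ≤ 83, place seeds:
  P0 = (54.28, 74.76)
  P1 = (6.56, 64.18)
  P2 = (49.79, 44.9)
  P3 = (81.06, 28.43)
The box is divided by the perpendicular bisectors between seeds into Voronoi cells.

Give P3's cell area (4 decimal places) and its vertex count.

Area of P3's cell: 1890.3750 (4 vertices)

1. box [0,93]×[0,83]: [(0, 0) (93, 0) (93, 83) (0, 83)]
2. ⊥bis P3·P0 via (67.67,51.595): [(0, 12.4799) (0, 0) (93, 0) (93, 66.2364)]  |A|=3660.3093
3. ⊥bis P3·P1 via (43.81,46.305): [(38.1643, 34.5399) (21.5898, 0) (93, 0) (93, 66.2364)]  |A|=3049.3103
4. ⊥bis P3·P2 via (65.425,36.665): [(75.748, 56.2643) (46.1134, 0) (93, 0) (93, 66.2364)]  |A|=1890.375
5. canonical 4-gon: [(75.748, 56.2643) (46.1134, 0) (93, 0) (93, 66.2364)]
6. shoelace: 1890.375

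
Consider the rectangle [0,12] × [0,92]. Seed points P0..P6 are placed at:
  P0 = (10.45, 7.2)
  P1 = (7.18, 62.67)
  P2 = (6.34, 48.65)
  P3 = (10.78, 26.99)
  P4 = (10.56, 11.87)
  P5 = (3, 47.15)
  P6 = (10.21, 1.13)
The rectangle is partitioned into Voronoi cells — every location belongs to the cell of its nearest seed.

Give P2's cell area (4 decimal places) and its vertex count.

1. box [0,12]×[0,92]: [(0, 0) (12, 0) (12, 92) (0, 92)]
2. ⊥bis P2·P0 via (8.395,27.925): [(0, 27.0926) (12, 28.2825) (12, 92) (0, 92)]  |A|=771.7497
3. ⊥bis P2·P1 via (6.76,55.66): [(0, 56.065) (0, 27.0926) (12, 28.2825) (12, 55.346)]  |A|=336.2162
4. ⊥bis P2·P3 via (8.56,37.82): [(0, 56.065) (0, 36.0653) (12, 38.5252) (12, 55.346)]  |A|=220.9236
5. ⊥bis P2·P4 via (8.45,30.26): [(0, 56.065) (0, 36.0653) (12, 38.5252) (12, 55.346)]  |A|=220.9236
6. ⊥bis P2·P5 via (4.67,47.9): [(1.0308, 56.0033) (9.1433, 37.9396) (12, 38.5252) (12, 55.346)]  |A|=120.4328
7. ⊥bis P2·P6 via (8.275,24.89): [(1.0308, 56.0033) (9.1433, 37.9396) (12, 38.5252) (12, 55.346)]  |A|=120.4328
8. canonical 4-gon: [(1.0308, 56.0033) (9.1433, 37.9396) (12, 38.5252) (12, 55.346)]
9. shoelace: 120.4328

Area of P2's cell: 120.4328 (4 vertices)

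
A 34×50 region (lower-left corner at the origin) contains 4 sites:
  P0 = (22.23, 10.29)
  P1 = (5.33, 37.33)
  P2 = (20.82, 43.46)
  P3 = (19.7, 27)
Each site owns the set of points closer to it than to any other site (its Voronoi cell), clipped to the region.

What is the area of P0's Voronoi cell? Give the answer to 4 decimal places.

Area of P0's cell: 613.4401

1. box [0,34]×[0,50]: [(0, 0) (34, 0) (34, 50) (0, 50)]
2. ⊥bis P0·P1 via (13.78,23.81): [(0, 15.1975) (0, 0) (34, 0) (34, 36.4475)]  |A|=877.965
3. ⊥bis P0·P2 via (21.525,26.875): [(18.4767, 26.7454) (0, 15.1975) (0, 0) (34, 0) (34, 27.4053)]  |A|=807.7824
4. ⊥bis P0·P3 via (20.965,18.645): [(0.577, 15.5581) (0, 15.1975) (0, 0) (34, 0) (34, 20.6186)]  |A|=613.4401
5. canonical 5-gon: [(0.577, 15.5581) (0, 15.1975) (0, 0) (34, 0) (34, 20.6186)]
6. shoelace: 613.4401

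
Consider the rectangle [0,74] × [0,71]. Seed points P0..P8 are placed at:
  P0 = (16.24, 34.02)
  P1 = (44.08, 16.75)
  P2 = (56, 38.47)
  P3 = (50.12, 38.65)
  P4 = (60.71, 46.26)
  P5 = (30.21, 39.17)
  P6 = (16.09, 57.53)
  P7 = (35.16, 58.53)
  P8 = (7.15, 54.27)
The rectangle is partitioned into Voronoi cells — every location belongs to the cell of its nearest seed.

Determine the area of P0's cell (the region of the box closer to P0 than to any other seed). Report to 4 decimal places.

1. box [0,74]×[0,71]: [(0, 0) (74, 0) (74, 71) (0, 71)]
2. ⊥bis P0·P1 via (30.16,25.385): [(0, 0) (14.4129, 0) (58.4564, 71) (0, 71)]  |A|=2586.8596
3. ⊥bis P0·P2 via (36.12,36.245): [(0, 0) (14.4129, 0) (36.2387, 35.1842) (32.2302, 71) (0, 71)]  |A|=2117.2031
4. ⊥bis P0·P3 via (33.18,36.335): [(0, 0) (14.4129, 0) (33.8611, 31.3513) (28.4427, 71) (0, 71)]  |A|=1991.8583
5. ⊥bis P0·P4 via (38.475,40.14): [(0, 0) (14.4129, 0) (33.8611, 31.3513) (28.4427, 71) (0, 71)]  |A|=1991.8583
6. ⊥bis P0·P5 via (23.225,36.595): [(0, 0) (14.4129, 0) (28.4022, 22.5513) (10.5417, 71) (0, 71)]  |A|=1426.1577
7. ⊥bis P0·P6 via (16.165,45.775): [(0, 45.6719) (0, 0) (14.4129, 0) (28.4022, 22.5513) (19.8322, 45.7984)]  |A|=1042.1676
8. ⊥bis P0·P7 via (25.7,46.275): [(0, 45.6719) (0, 0) (14.4129, 0) (28.4022, 22.5513) (19.8322, 45.7984)]  |A|=1042.1676
9. ⊥bis P0·P8 via (11.695,44.145): [(15.3141, 45.7696) (0, 38.8952) (0, 0) (14.4129, 0) (28.4022, 22.5513) (19.8322, 45.7984)]  |A|=990.2787
10. canonical 6-gon: [(15.3141, 45.7696) (0, 38.8952) (0, 0) (14.4129, 0) (28.4022, 22.5513) (19.8322, 45.7984)]
11. shoelace: 990.2787

Area of P0's cell: 990.2787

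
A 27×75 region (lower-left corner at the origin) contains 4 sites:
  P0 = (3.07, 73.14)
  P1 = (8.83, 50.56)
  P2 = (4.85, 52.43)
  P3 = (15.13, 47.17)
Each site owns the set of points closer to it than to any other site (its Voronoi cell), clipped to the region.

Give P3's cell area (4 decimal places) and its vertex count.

Area of P3's cell: 1370.8504 (5 vertices)

1. box [0,27]×[0,75]: [(0, 0) (27, 0) (27, 75) (0, 75)]
2. ⊥bis P3·P0 via (9.1,60.155): [(0, 55.9291) (0, 0) (27, 0) (27, 68.4674)]  |A|=1679.3536
3. ⊥bis P3·P1 via (11.98,48.865): [(21.0382, 65.6989) (0, 26.6013) (0, 0) (27, 0) (27, 68.4674)]  |A|=1370.8504
4. ⊥bis P3·P2 via (9.99,49.8): [(21.0382, 65.6989) (0, 26.6013) (0, 0) (27, 0) (27, 68.4674)]  |A|=1370.8504
5. canonical 5-gon: [(21.0382, 65.6989) (0, 26.6013) (0, 0) (27, 0) (27, 68.4674)]
6. shoelace: 1370.8504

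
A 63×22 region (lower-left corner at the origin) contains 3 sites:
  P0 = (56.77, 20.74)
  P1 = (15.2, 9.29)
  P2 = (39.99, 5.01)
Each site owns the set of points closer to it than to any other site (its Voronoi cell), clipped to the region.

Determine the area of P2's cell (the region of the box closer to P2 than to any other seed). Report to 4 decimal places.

Area of P2's cell: 481.3153

1. box [0,63]×[0,22]: [(0, 0) (63, 0) (63, 22) (0, 22)]
2. ⊥bis P2·P0 via (48.38,12.875): [(0, 0) (60.4494, 0) (39.826, 22) (0, 22)]  |A|=1103.0288
3. ⊥bis P2·P1 via (27.595,7.15): [(26.3606, 0) (60.4494, 0) (39.826, 22) (30.1589, 22)]  |A|=481.3153
4. canonical 4-gon: [(26.3606, 0) (60.4494, 0) (39.826, 22) (30.1589, 22)]
5. shoelace: 481.3153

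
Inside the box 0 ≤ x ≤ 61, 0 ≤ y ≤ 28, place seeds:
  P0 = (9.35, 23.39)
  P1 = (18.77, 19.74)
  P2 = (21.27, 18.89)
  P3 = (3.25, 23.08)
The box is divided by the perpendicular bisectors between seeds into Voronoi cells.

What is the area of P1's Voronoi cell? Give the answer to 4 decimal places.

Area of P1's cell: 196.9405

1. box [0,61]×[0,28]: [(0, 0) (61, 0) (61, 28) (0, 28)]
2. ⊥bis P1·P0 via (14.06,21.565): [(5.7041, 0) (61, 0) (61, 28) (16.5534, 28)]  |A|=1396.3946
3. ⊥bis P1·P2 via (20.02,19.315): [(5.7041, 0) (13.4529, 0) (22.9729, 28) (16.5534, 28)]  |A|=198.3558
4. ⊥bis P1·P3 via (11.01,21.41): [(7.2748, 4.0536) (6.4024, 0) (13.4529, 0) (22.9729, 28) (16.5534, 28)]  |A|=196.9405
5. canonical 5-gon: [(7.2748, 4.0536) (6.4024, 0) (13.4529, 0) (22.9729, 28) (16.5534, 28)]
6. shoelace: 196.9405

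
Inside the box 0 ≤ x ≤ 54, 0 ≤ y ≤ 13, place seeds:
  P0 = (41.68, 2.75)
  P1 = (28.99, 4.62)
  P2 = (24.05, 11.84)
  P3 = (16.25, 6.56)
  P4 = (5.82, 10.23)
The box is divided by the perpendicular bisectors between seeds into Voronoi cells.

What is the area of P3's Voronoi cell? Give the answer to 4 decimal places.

1. box [0,54]×[0,13]: [(0, 0) (54, 0) (54, 13) (0, 13)]
2. ⊥bis P3·P0 via (28.965,4.655): [(0, 0) (28.2676, 0) (30.2153, 13) (0, 13)]  |A|=380.1385
3. ⊥bis P3·P1 via (22.62,5.59): [(0, 0) (21.7688, 0) (23.7484, 13) (0, 13)]  |A|=295.8614
4. ⊥bis P3·P2 via (20.15,9.2): [(0, 0) (21.7688, 0) (22.6152, 5.5583) (17.5777, 13) (0, 13)]  |A|=272.9012
5. ⊥bis P3·P4 via (11.035,8.395): [(8.0811, 0) (21.7688, 0) (22.6152, 5.5583) (17.5777, 13) (12.6554, 13)]  |A|=138.1145
6. canonical 5-gon: [(8.0811, 0) (21.7688, 0) (22.6152, 5.5583) (17.5777, 13) (12.6554, 13)]
7. shoelace: 138.1145

Area of P3's cell: 138.1145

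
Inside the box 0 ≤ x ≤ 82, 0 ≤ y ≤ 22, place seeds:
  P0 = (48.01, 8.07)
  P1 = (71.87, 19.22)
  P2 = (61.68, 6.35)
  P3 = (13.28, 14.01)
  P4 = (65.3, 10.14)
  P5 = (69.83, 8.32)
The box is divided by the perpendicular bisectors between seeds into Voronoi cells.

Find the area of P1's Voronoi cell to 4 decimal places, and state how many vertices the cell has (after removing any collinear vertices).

1. box [0,82]×[0,22]: [(0, 0) (82, 0) (82, 22) (0, 22)]
2. ⊥bis P1·P0 via (59.94,13.645): [(66.3164, 0) (82, 0) (82, 22) (56.0356, 22)]  |A|=458.1273
3. ⊥bis P1·P2 via (66.775,12.785): [(56.5637, 20.8699) (82, 0.7304) (82, 22) (56.0356, 22)]  |A|=285.1807
4. ⊥bis P1·P3 via (42.575,16.615): [(56.5637, 20.8699) (82, 0.7304) (82, 22) (56.0356, 22)]  |A|=285.1807
5. ⊥bis P1·P4 via (68.585,14.68): [(82, 4.9733) (82, 22) (58.4685, 22)]  |A|=200.3318
6. ⊥bis P1·P5 via (70.85,13.77): [(69.4912, 14.0243) (82, 11.6832) (82, 22) (58.4685, 22)]  |A|=158.3655
7. canonical 4-gon: [(69.4912, 14.0243) (82, 11.6832) (82, 22) (58.4685, 22)]
8. shoelace: 158.3655

Area of P1's cell: 158.3655 (4 vertices)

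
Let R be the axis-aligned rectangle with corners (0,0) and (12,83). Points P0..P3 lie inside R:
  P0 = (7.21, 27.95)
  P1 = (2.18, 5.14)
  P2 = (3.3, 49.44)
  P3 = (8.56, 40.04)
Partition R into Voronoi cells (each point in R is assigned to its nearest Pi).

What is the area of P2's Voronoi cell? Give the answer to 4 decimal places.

1. box [0,12]×[0,83]: [(0, 0) (12, 0) (12, 83) (0, 83)]
2. ⊥bis P2·P0 via (5.255,38.695): [(0, 37.7389) (12, 39.9222) (12, 83) (0, 83)]  |A|=530.0334
3. ⊥bis P2·P1 via (2.74,27.29): [(0, 37.7389) (12, 39.9222) (12, 83) (0, 83)]  |A|=530.0334
4. ⊥bis P2·P3 via (5.93,44.74): [(0, 41.4217) (12, 48.1366) (12, 83) (0, 83)]  |A|=458.65
5. canonical 4-gon: [(0, 41.4217) (12, 48.1366) (12, 83) (0, 83)]
6. shoelace: 458.65

Area of P2's cell: 458.6500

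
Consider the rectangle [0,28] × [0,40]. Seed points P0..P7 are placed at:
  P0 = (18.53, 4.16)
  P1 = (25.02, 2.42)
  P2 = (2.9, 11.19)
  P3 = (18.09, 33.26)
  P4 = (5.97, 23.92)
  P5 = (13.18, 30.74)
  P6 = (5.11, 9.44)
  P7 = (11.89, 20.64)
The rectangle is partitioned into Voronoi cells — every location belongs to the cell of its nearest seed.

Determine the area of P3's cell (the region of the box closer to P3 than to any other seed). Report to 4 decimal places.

1. box [0,28]×[0,40]: [(0, 0) (28, 0) (28, 40) (0, 40)]
2. ⊥bis P3·P0 via (18.31,18.71): [(0, 18.4331) (28, 18.8565) (28, 40) (0, 40)]  |A|=597.9447
3. ⊥bis P3·P1 via (21.555,17.84): [(0, 18.4331) (25.9401, 18.8254) (28, 19.2882) (28, 40) (0, 40)]  |A|=597.5001
4. ⊥bis P3·P2 via (10.495,22.225): [(0, 29.4483) (15.6603, 18.6699) (25.9401, 18.8254) (28, 19.2882) (28, 40) (0, 40)]  |A|=511.2497
5. ⊥bis P3·P4 via (12.03,28.59): [(19.6284, 18.7299) (25.9401, 18.8254) (28, 19.2882) (28, 40) (3.2371, 40)]  |A|=351.4112
6. ⊥bis P3·P5 via (15.635,32): [(22.424, 18.7722) (25.9401, 18.8254) (28, 19.2882) (28, 40) (11.5291, 40)]  |A|=233.3238
7. ⊥bis P3·P6 via (11.6,21.35): [(22.424, 18.7722) (25.9401, 18.8254) (28, 19.2882) (28, 40) (11.5291, 40)]  |A|=233.3238
8. ⊥bis P3·P7 via (14.99,26.95): [(19.3182, 24.8236) (28, 20.5584) (28, 40) (11.5291, 40)]  |A|=209.3784
9. canonical 4-gon: [(19.3182, 24.8236) (28, 20.5584) (28, 40) (11.5291, 40)]
10. shoelace: 209.3784

Area of P3's cell: 209.3784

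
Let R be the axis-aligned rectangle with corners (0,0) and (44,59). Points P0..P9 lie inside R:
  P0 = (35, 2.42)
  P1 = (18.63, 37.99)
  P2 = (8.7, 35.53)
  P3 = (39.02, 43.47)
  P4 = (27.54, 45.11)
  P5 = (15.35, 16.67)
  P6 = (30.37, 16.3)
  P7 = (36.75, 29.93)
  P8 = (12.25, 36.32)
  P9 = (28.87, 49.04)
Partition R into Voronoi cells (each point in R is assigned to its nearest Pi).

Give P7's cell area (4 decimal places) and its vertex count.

Area of P7's cell: 248.1084 (5 vertices)

1. box [0,44]×[0,59]: [(0, 0) (44, 0) (44, 59) (0, 59)]
2. ⊥bis P7·P0 via (35.875,16.175): [(0, 18.4571) (44, 15.6581) (44, 59) (0, 59)]  |A|=1845.4641
3. ⊥bis P7·P1 via (27.69,33.96): [(20.2219, 17.1707) (44, 15.6581) (44, 59) (38.8281, 59)]  |A|=623.4612
4. ⊥bis P7·P2 via (22.725,32.73): [(20.2219, 17.1707) (44, 15.6581) (44, 59) (38.8281, 59)]  |A|=623.4612
5. ⊥bis P7·P3 via (37.885,36.7): [(29.5317, 38.1004) (20.2219, 17.1707) (44, 15.6581) (44, 35.6748)]  |A|=400.6783
6. ⊥bis P7·P4 via (32.145,37.52): [(32.3288, 37.6315) (28.2121, 35.1339) (20.2219, 17.1707) (44, 15.6581) (44, 35.6748)]  |A|=396.22
7. ⊥bis P7·P5 via (26.05,23.3): [(32.3288, 37.6315) (28.2121, 35.1339) (24.2445, 26.2139) (30.2428, 16.5333) (44, 15.6581) (44, 35.6748)]  |A|=349.6275
8. ⊥bis P7·P6 via (33.56,23.115): [(32.3288, 37.6315) (28.2121, 35.1339) (24.7089, 27.2581) (44, 18.2282) (44, 35.6748)]  |A|=248.1084
9. ⊥bis P7·P8 via (24.5,33.125): [(32.3288, 37.6315) (28.2121, 35.1339) (24.7089, 27.2581) (44, 18.2282) (44, 35.6748)]  |A|=248.1084
10. ⊥bis P7·P9 via (32.81,39.485): [(32.3288, 37.6315) (28.2121, 35.1339) (24.7089, 27.2581) (44, 18.2282) (44, 35.6748)]  |A|=248.1084
11. canonical 5-gon: [(32.3288, 37.6315) (28.2121, 35.1339) (24.7089, 27.2581) (44, 18.2282) (44, 35.6748)]
12. shoelace: 248.1084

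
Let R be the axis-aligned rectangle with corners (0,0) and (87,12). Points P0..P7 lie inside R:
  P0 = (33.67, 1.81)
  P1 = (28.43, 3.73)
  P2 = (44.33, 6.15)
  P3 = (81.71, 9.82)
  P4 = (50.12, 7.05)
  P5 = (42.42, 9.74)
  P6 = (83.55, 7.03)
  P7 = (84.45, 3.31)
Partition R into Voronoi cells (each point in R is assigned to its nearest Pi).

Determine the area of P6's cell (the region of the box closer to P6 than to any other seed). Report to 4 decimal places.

1. box [0,87]×[0,12]: [(0, 0) (87, 0) (87, 12) (0, 12)]
2. ⊥bis P6·P0 via (58.61,4.42): [(59.0726, 0) (87, 0) (87, 12) (57.8167, 12)]  |A|=342.6642
3. ⊥bis P6·P1 via (55.99,5.38): [(59.0726, 0) (87, 0) (87, 12) (57.8167, 12)]  |A|=342.6642
4. ⊥bis P6·P2 via (63.94,6.59): [(64.0879, 0) (87, 0) (87, 12) (63.8186, 12)]  |A|=276.5611
5. ⊥bis P6·P3 via (82.63,8.425): [(69.8551, 0) (87, 0) (87, 11.307)]  |A|=96.9286
6. ⊥bis P6·P4 via (66.835,7.04): [(69.8551, 0) (87, 0) (87, 11.307)]  |A|=96.9286
7. ⊥bis P6·P5 via (62.985,8.385): [(69.8551, 0) (87, 0) (87, 11.307)]  |A|=96.9286
8. ⊥bis P6·P7 via (84,5.17): [(74.041, 2.7606) (87, 5.8958) (87, 11.307)]  |A|=35.0619
9. canonical 3-gon: [(74.041, 2.7606) (87, 5.8958) (87, 11.307)]
10. shoelace: 35.0619

Area of P6's cell: 35.0619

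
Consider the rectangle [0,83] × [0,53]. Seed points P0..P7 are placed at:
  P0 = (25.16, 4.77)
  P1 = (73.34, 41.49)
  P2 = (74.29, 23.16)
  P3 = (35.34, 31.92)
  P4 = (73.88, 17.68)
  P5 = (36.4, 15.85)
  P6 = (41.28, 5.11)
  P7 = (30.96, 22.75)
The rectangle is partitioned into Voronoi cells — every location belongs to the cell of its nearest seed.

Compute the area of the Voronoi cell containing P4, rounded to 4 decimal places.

Area of P4's cell: 519.4021

1. box [0,83]×[0,53]: [(0, 0) (83, 0) (83, 53) (0, 53)]
2. ⊥bis P4·P0 via (49.52,11.225): [(52.4944, 0) (83, 0) (83, 53) (38.4503, 53)]  |A|=1988.9641
3. ⊥bis P4·P1 via (73.61,29.585): [(44.8279, 28.9322) (52.4944, 0) (83, 0) (83, 29.798)]  |A|=1010.0228
4. ⊥bis P4·P2 via (74.085,20.42): [(46.5373, 22.481) (52.4944, 0) (83, 0) (83, 19.753)]  |A|=703.022
5. ⊥bis P4·P3 via (54.61,24.8): [(53.5591, 21.9557) (49.551, 11.108) (52.4944, 0) (83, 0) (83, 19.753)]  |A|=663.8844
6. ⊥bis P4·P5 via (55.14,16.765): [(54.8914, 21.856) (55.9586, 0) (83, 0) (83, 19.753)]  |A|=573.1233
7. ⊥bis P4·P6 via (57.58,11.395): [(54.8914, 21.856) (55.0864, 17.862) (61.9737, 0) (83, 0) (83, 19.753)]  |A|=519.4021
8. ⊥bis P4·P7 via (52.42,20.215): [(54.8914, 21.856) (55.0864, 17.862) (61.9737, 0) (83, 0) (83, 19.753)]  |A|=519.4021
9. canonical 5-gon: [(54.8914, 21.856) (55.0864, 17.862) (61.9737, 0) (83, 0) (83, 19.753)]
10. shoelace: 519.4021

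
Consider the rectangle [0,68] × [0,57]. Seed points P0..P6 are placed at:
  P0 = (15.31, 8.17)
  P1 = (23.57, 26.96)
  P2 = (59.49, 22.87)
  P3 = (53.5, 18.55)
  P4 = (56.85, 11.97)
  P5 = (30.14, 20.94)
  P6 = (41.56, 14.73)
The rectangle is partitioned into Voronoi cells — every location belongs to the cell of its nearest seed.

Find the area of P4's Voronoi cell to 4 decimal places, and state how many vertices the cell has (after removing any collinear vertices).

1. box [0,68]×[0,57]: [(0, 0) (68, 0) (68, 57) (0, 57)]
2. ⊥bis P4·P0 via (36.08,10.07): [(37.0012, 0) (68, 0) (68, 57) (31.7869, 57)]  |A|=1915.5387
3. ⊥bis P4·P1 via (40.21,19.465): [(36.0628, 10.2577) (37.0012, 0) (68, 0) (68, 57) (57.1165, 57)]  |A|=1323.5563
4. ⊥bis P4·P2 via (58.17,17.42): [(41.1461, 21.5432) (36.0628, 10.2577) (37.0012, 0) (68, 0) (68, 15.0392)]  |A|=567.2035
5. ⊥bis P4·P3 via (55.175,15.26): [(59.0154, 17.2152) (36.4761, 5.74) (37.0012, 0) (68, 0) (68, 15.0392)]  |A|=402.0872
6. ⊥bis P4·P5 via (43.495,16.455): [(59.0154, 17.2152) (40.602, 7.8406) (37.9689, 0) (68, 0) (68, 15.0392)]  |A|=385.9003
7. ⊥bis P4·P6 via (49.205,13.35): [(59.0154, 17.2152) (48.9805, 12.1063) (46.7952, 0) (68, 0) (68, 15.0392)]  |A|=305.2435
8. canonical 5-gon: [(59.0154, 17.2152) (48.9805, 12.1063) (46.7952, 0) (68, 0) (68, 15.0392)]
9. shoelace: 305.2435

Area of P4's cell: 305.2435 (5 vertices)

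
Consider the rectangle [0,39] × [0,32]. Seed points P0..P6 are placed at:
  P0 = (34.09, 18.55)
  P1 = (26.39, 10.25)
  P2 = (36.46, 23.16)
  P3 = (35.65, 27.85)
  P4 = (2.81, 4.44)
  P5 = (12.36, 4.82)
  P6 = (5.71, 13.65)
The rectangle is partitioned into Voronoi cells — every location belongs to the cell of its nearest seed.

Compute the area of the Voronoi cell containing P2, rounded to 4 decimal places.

Area of P2's cell: 36.4268

1. box [0,39]×[0,32]: [(0, 0) (39, 0) (39, 32) (0, 32)]
2. ⊥bis P2·P0 via (35.275,20.855): [(39, 18.94) (39, 32) (13.5963, 32)]  |A|=165.8862
3. ⊥bis P2·P1 via (31.425,16.705): [(39, 18.94) (39, 32) (13.5963, 32)]  |A|=165.8862
4. ⊥bis P2·P3 via (36.055,25.505): [(28.7007, 24.2349) (39, 18.94) (39, 26.0136)]  |A|=36.4268
5. ⊥bis P2·P4 via (19.635,13.8): [(28.7007, 24.2349) (39, 18.94) (39, 26.0136)]  |A|=36.4268
6. ⊥bis P2·P5 via (24.41,13.99): [(28.7007, 24.2349) (39, 18.94) (39, 26.0136)]  |A|=36.4268
7. ⊥bis P2·P6 via (21.085,18.405): [(28.7007, 24.2349) (39, 18.94) (39, 26.0136)]  |A|=36.4268
8. canonical 3-gon: [(28.7007, 24.2349) (39, 18.94) (39, 26.0136)]
9. shoelace: 36.4268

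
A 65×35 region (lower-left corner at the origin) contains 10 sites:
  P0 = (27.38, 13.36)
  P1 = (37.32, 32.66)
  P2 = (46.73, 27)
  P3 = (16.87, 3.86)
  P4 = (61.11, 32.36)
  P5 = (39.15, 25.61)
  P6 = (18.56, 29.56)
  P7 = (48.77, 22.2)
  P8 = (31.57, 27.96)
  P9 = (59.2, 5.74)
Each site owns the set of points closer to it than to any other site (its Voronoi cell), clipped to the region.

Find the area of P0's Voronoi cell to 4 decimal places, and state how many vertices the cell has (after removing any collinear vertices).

Area of P0's cell: 376.9998 (7 vertices)

1. box [0,65]×[0,35]: [(0, 0) (65, 0) (65, 35) (0, 35)]
2. ⊥bis P0·P1 via (32.35,23.01): [(0, 0) (65, 0) (65, 6.1944) (9.0696, 35) (0, 35)]  |A|=1469.446
3. ⊥bis P0·P2 via (37.055,20.18): [(0, 0) (51.2801, 0) (36.6048, 20.8187) (9.0696, 35) (0, 35)]  |A|=1238.685
4. ⊥bis P0·P3 via (22.125,8.61): [(0, 33.0872) (29.9076, 0) (51.2801, 0) (36.6048, 20.8187) (9.0696, 35) (0, 35)]  |A|=743.9053
5. ⊥bis P0·P4 via (44.245,22.86): [(0, 33.0872) (29.9076, 0) (51.2801, 0) (36.6048, 20.8187) (9.0696, 35) (0, 35)]  |A|=743.9053
6. ⊥bis P0·P5 via (33.265,19.485): [(0, 33.0872) (29.9076, 0) (51.2801, 0) (46.5274, 6.7423) (26.4148, 26.0668) (9.0696, 35) (0, 35)]  |A|=698.2237
7. ⊥bis P0·P6 via (22.97,21.46): [(14.6194, 16.9136) (29.9076, 0) (51.2801, 0) (46.5274, 6.7423) (28.2293, 24.3234)]  |A|=451.5696
8. ⊥bis P0·P7 via (38.075,17.78): [(14.6194, 16.9136) (29.9076, 0) (45.4231, 0) (40.0742, 12.9426) (28.2293, 24.3234)]  |A|=406.6466
9. ⊥bis P0·P8 via (29.475,20.66): [(24.2531, 22.1586) (14.6194, 16.9136) (29.9076, 0) (45.4231, 0) (40.0742, 12.9426) (33.1354, 19.6095)]  |A|=391.9647
10. ⊥bis P0·P9 via (43.29,9.55): [(24.2531, 22.1586) (14.6194, 16.9136) (29.9076, 0) (41.003, 0) (42.6246, 6.7714) (40.0742, 12.9426) (33.1354, 19.6095)]  |A|=376.9998
11. canonical 7-gon: [(24.2531, 22.1586) (14.6194, 16.9136) (29.9076, 0) (41.003, 0) (42.6246, 6.7714) (40.0742, 12.9426) (33.1354, 19.6095)]
12. shoelace: 376.9998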